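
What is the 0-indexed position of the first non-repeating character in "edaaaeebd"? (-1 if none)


Input: edaaaeebd
Character frequencies:
  'a': 3
  'b': 1
  'd': 2
  'e': 3
Scanning left to right for freq == 1:
  Position 0 ('e'): freq=3, skip
  Position 1 ('d'): freq=2, skip
  Position 2 ('a'): freq=3, skip
  Position 3 ('a'): freq=3, skip
  Position 4 ('a'): freq=3, skip
  Position 5 ('e'): freq=3, skip
  Position 6 ('e'): freq=3, skip
  Position 7 ('b'): unique! => answer = 7

7


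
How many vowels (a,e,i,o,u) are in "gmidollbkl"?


Input: gmidollbkl
Checking each character:
  'g' at position 0: consonant
  'm' at position 1: consonant
  'i' at position 2: vowel (running total: 1)
  'd' at position 3: consonant
  'o' at position 4: vowel (running total: 2)
  'l' at position 5: consonant
  'l' at position 6: consonant
  'b' at position 7: consonant
  'k' at position 8: consonant
  'l' at position 9: consonant
Total vowels: 2

2


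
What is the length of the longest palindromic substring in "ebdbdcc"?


Input: "ebdbdcc"
Checking substrings for palindromes:
  [1:4] "bdb" (len 3) => palindrome
  [2:5] "dbd" (len 3) => palindrome
  [5:7] "cc" (len 2) => palindrome
Longest palindromic substring: "bdb" with length 3

3


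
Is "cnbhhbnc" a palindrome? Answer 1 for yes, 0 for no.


Input: cnbhhbnc
Reversed: cnbhhbnc
  Compare pos 0 ('c') with pos 7 ('c'): match
  Compare pos 1 ('n') with pos 6 ('n'): match
  Compare pos 2 ('b') with pos 5 ('b'): match
  Compare pos 3 ('h') with pos 4 ('h'): match
Result: palindrome

1


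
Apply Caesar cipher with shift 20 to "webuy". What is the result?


Caesar cipher: shift "webuy" by 20
  'w' (pos 22) + 20 = pos 16 = 'q'
  'e' (pos 4) + 20 = pos 24 = 'y'
  'b' (pos 1) + 20 = pos 21 = 'v'
  'u' (pos 20) + 20 = pos 14 = 'o'
  'y' (pos 24) + 20 = pos 18 = 's'
Result: qyvos

qyvos


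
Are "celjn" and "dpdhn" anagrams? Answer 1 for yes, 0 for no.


Strings: "celjn", "dpdhn"
Sorted first:  cejln
Sorted second: ddhnp
Differ at position 0: 'c' vs 'd' => not anagrams

0


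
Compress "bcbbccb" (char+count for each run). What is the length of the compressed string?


Input: bcbbccb
Runs:
  'b' x 1 => "b1"
  'c' x 1 => "c1"
  'b' x 2 => "b2"
  'c' x 2 => "c2"
  'b' x 1 => "b1"
Compressed: "b1c1b2c2b1"
Compressed length: 10

10


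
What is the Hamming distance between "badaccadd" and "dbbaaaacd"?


Comparing "badaccadd" and "dbbaaaacd" position by position:
  Position 0: 'b' vs 'd' => differ
  Position 1: 'a' vs 'b' => differ
  Position 2: 'd' vs 'b' => differ
  Position 3: 'a' vs 'a' => same
  Position 4: 'c' vs 'a' => differ
  Position 5: 'c' vs 'a' => differ
  Position 6: 'a' vs 'a' => same
  Position 7: 'd' vs 'c' => differ
  Position 8: 'd' vs 'd' => same
Total differences (Hamming distance): 6

6


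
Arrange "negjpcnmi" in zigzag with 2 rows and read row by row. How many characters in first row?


Zigzag "negjpcnmi" into 2 rows:
Placing characters:
  'n' => row 0
  'e' => row 1
  'g' => row 0
  'j' => row 1
  'p' => row 0
  'c' => row 1
  'n' => row 0
  'm' => row 1
  'i' => row 0
Rows:
  Row 0: "ngpni"
  Row 1: "ejcm"
First row length: 5

5


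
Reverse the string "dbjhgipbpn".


Input: dbjhgipbpn
Reading characters right to left:
  Position 9: 'n'
  Position 8: 'p'
  Position 7: 'b'
  Position 6: 'p'
  Position 5: 'i'
  Position 4: 'g'
  Position 3: 'h'
  Position 2: 'j'
  Position 1: 'b'
  Position 0: 'd'
Reversed: npbpighjbd

npbpighjbd


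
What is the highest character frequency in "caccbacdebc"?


Input: caccbacdebc
Character counts:
  'a': 2
  'b': 2
  'c': 5
  'd': 1
  'e': 1
Maximum frequency: 5

5


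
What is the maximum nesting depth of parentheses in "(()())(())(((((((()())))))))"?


Input: "(()())(())(((((((()())))))))"
Tracking depth:
  Position 0 '(': depth becomes 1
  Position 1 '(': depth becomes 2
  Position 2 ')': depth becomes 1
  Position 3 '(': depth becomes 2
  Position 4 ')': depth becomes 1
  Position 5 ')': depth becomes 0
  Position 6 '(': depth becomes 1
  Position 7 '(': depth becomes 2
  Position 8 ')': depth becomes 1
  Position 9 ')': depth becomes 0
  Position 10 '(': depth becomes 1
  Position 11 '(': depth becomes 2
  Position 12 '(': depth becomes 3
  Position 13 '(': depth becomes 4
  Position 14 '(': depth becomes 5
  Position 15 '(': depth becomes 6
  Position 16 '(': depth becomes 7
  Position 17 '(': depth becomes 8
  Position 18 ')': depth becomes 7
  Position 19 '(': depth becomes 8
  Position 20 ')': depth becomes 7
  Position 21 ')': depth becomes 6
  Position 22 ')': depth becomes 5
  Position 23 ')': depth becomes 4
  Position 24 ')': depth becomes 3
  Position 25 ')': depth becomes 2
  Position 26 ')': depth becomes 1
  Position 27 ')': depth becomes 0
Maximum depth reached: 8

8


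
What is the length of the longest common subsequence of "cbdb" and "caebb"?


LCS of "cbdb" and "caebb"
DP table:
           c    a    e    b    b
      0    0    0    0    0    0
  c   0    1    1    1    1    1
  b   0    1    1    1    2    2
  d   0    1    1    1    2    2
  b   0    1    1    1    2    3
LCS length = dp[4][5] = 3

3


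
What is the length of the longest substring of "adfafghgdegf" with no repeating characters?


Input: "adfafghgdegf"
Sliding window (track last position of each char):
  Position 0 ('a'): window [0,0] length 1 -- new best
  Position 1 ('d'): window [0,1] length 2 -- new best
  Position 2 ('f'): window [0,2] length 3 -- new best
  Position 3 ('a'): repeat (last at 0), move window start to 1
  Position 3 ('a'): window [1,3] length 3
  Position 4 ('f'): repeat (last at 2), move window start to 3
  Position 4 ('f'): window [3,4] length 2
  Position 5 ('g'): window [3,5] length 3
  Position 6 ('h'): window [3,6] length 4 -- new best
  Position 7 ('g'): repeat (last at 5), move window start to 6
  Position 7 ('g'): window [6,7] length 2
  Position 8 ('d'): window [6,8] length 3
  Position 9 ('e'): window [6,9] length 4
  Position 10 ('g'): repeat (last at 7), move window start to 8
  Position 10 ('g'): window [8,10] length 3
  Position 11 ('f'): window [8,11] length 4
Longest substring with no repeats: "afgh" with length 4

4


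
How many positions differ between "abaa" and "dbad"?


Comparing "abaa" and "dbad" position by position:
  Position 0: 'a' vs 'd' => DIFFER
  Position 1: 'b' vs 'b' => same
  Position 2: 'a' vs 'a' => same
  Position 3: 'a' vs 'd' => DIFFER
Positions that differ: 2

2


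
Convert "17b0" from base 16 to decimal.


Input: "17b0" in base 16
Positional expansion:
  Digit '1' (value 1) x 16^3 = 4096
  Digit '7' (value 7) x 16^2 = 1792
  Digit 'b' (value 11) x 16^1 = 176
  Digit '0' (value 0) x 16^0 = 0
Sum = 6064

6064


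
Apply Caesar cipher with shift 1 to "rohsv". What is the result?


Caesar cipher: shift "rohsv" by 1
  'r' (pos 17) + 1 = pos 18 = 's'
  'o' (pos 14) + 1 = pos 15 = 'p'
  'h' (pos 7) + 1 = pos 8 = 'i'
  's' (pos 18) + 1 = pos 19 = 't'
  'v' (pos 21) + 1 = pos 22 = 'w'
Result: spitw

spitw


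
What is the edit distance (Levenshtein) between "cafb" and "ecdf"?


Computing edit distance: "cafb" -> "ecdf"
DP table:
           e    c    d    f
      0    1    2    3    4
  c   1    1    1    2    3
  a   2    2    2    2    3
  f   3    3    3    3    2
  b   4    4    4    4    3
Edit distance = dp[4][4] = 3

3


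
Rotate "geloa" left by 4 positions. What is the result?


Input: "geloa", rotate left by 4
First 4 characters: "gelo"
Remaining characters: "a"
Concatenate remaining + first: "a" + "gelo" = "agelo"

agelo


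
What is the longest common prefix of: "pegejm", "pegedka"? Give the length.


Words: pegejm, pegedka
  Position 0: all 'p' => match
  Position 1: all 'e' => match
  Position 2: all 'g' => match
  Position 3: all 'e' => match
  Position 4: ('j', 'd') => mismatch, stop
LCP = "pege" (length 4)

4


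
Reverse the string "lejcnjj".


Input: lejcnjj
Reading characters right to left:
  Position 6: 'j'
  Position 5: 'j'
  Position 4: 'n'
  Position 3: 'c'
  Position 2: 'j'
  Position 1: 'e'
  Position 0: 'l'
Reversed: jjncjel

jjncjel


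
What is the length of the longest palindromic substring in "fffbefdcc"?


Input: "fffbefdcc"
Checking substrings for palindromes:
  [0:3] "fff" (len 3) => palindrome
  [0:2] "ff" (len 2) => palindrome
  [1:3] "ff" (len 2) => palindrome
  [7:9] "cc" (len 2) => palindrome
Longest palindromic substring: "fff" with length 3

3


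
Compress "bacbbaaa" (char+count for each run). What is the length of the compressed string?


Input: bacbbaaa
Runs:
  'b' x 1 => "b1"
  'a' x 1 => "a1"
  'c' x 1 => "c1"
  'b' x 2 => "b2"
  'a' x 3 => "a3"
Compressed: "b1a1c1b2a3"
Compressed length: 10

10


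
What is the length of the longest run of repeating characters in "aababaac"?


Input: "aababaac"
Scanning for longest run:
  Position 1 ('a'): continues run of 'a', length=2
  Position 2 ('b'): new char, reset run to 1
  Position 3 ('a'): new char, reset run to 1
  Position 4 ('b'): new char, reset run to 1
  Position 5 ('a'): new char, reset run to 1
  Position 6 ('a'): continues run of 'a', length=2
  Position 7 ('c'): new char, reset run to 1
Longest run: 'a' with length 2

2


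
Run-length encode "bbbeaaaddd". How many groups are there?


Input: bbbeaaaddd
Scanning for consecutive runs:
  Group 1: 'b' x 3 (positions 0-2)
  Group 2: 'e' x 1 (positions 3-3)
  Group 3: 'a' x 3 (positions 4-6)
  Group 4: 'd' x 3 (positions 7-9)
Total groups: 4

4


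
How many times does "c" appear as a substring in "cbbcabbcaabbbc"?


Searching for "c" in "cbbcabbcaabbbc"
Scanning each position:
  Position 0: "c" => MATCH
  Position 1: "b" => no
  Position 2: "b" => no
  Position 3: "c" => MATCH
  Position 4: "a" => no
  Position 5: "b" => no
  Position 6: "b" => no
  Position 7: "c" => MATCH
  Position 8: "a" => no
  Position 9: "a" => no
  Position 10: "b" => no
  Position 11: "b" => no
  Position 12: "b" => no
  Position 13: "c" => MATCH
Total occurrences: 4

4


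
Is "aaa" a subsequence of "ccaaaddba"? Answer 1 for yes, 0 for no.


Check if "aaa" is a subsequence of "ccaaaddba"
Greedy scan:
  Position 0 ('c'): no match needed
  Position 1 ('c'): no match needed
  Position 2 ('a'): matches sub[0] = 'a'
  Position 3 ('a'): matches sub[1] = 'a'
  Position 4 ('a'): matches sub[2] = 'a'
  Position 5 ('d'): no match needed
  Position 6 ('d'): no match needed
  Position 7 ('b'): no match needed
  Position 8 ('a'): no match needed
All 3 characters matched => is a subsequence

1


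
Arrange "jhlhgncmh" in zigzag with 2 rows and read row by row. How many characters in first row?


Zigzag "jhlhgncmh" into 2 rows:
Placing characters:
  'j' => row 0
  'h' => row 1
  'l' => row 0
  'h' => row 1
  'g' => row 0
  'n' => row 1
  'c' => row 0
  'm' => row 1
  'h' => row 0
Rows:
  Row 0: "jlgch"
  Row 1: "hhnm"
First row length: 5

5


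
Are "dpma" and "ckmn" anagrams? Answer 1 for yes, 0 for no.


Strings: "dpma", "ckmn"
Sorted first:  admp
Sorted second: ckmn
Differ at position 0: 'a' vs 'c' => not anagrams

0


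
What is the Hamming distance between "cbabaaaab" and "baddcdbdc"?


Comparing "cbabaaaab" and "baddcdbdc" position by position:
  Position 0: 'c' vs 'b' => differ
  Position 1: 'b' vs 'a' => differ
  Position 2: 'a' vs 'd' => differ
  Position 3: 'b' vs 'd' => differ
  Position 4: 'a' vs 'c' => differ
  Position 5: 'a' vs 'd' => differ
  Position 6: 'a' vs 'b' => differ
  Position 7: 'a' vs 'd' => differ
  Position 8: 'b' vs 'c' => differ
Total differences (Hamming distance): 9

9


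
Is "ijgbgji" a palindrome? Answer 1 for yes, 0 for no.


Input: ijgbgji
Reversed: ijgbgji
  Compare pos 0 ('i') with pos 6 ('i'): match
  Compare pos 1 ('j') with pos 5 ('j'): match
  Compare pos 2 ('g') with pos 4 ('g'): match
Result: palindrome

1


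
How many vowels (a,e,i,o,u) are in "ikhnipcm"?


Input: ikhnipcm
Checking each character:
  'i' at position 0: vowel (running total: 1)
  'k' at position 1: consonant
  'h' at position 2: consonant
  'n' at position 3: consonant
  'i' at position 4: vowel (running total: 2)
  'p' at position 5: consonant
  'c' at position 6: consonant
  'm' at position 7: consonant
Total vowels: 2

2


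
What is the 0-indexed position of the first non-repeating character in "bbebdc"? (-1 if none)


Input: bbebdc
Character frequencies:
  'b': 3
  'c': 1
  'd': 1
  'e': 1
Scanning left to right for freq == 1:
  Position 0 ('b'): freq=3, skip
  Position 1 ('b'): freq=3, skip
  Position 2 ('e'): unique! => answer = 2

2


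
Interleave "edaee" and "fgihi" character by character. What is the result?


Interleaving "edaee" and "fgihi":
  Position 0: 'e' from first, 'f' from second => "ef"
  Position 1: 'd' from first, 'g' from second => "dg"
  Position 2: 'a' from first, 'i' from second => "ai"
  Position 3: 'e' from first, 'h' from second => "eh"
  Position 4: 'e' from first, 'i' from second => "ei"
Result: efdgaiehei

efdgaiehei


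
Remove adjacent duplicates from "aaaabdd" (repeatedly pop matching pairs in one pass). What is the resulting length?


Input: aaaabdd
Stack-based adjacent duplicate removal:
  Read 'a': push. Stack: a
  Read 'a': matches stack top 'a' => pop. Stack: (empty)
  Read 'a': push. Stack: a
  Read 'a': matches stack top 'a' => pop. Stack: (empty)
  Read 'b': push. Stack: b
  Read 'd': push. Stack: bd
  Read 'd': matches stack top 'd' => pop. Stack: b
Final stack: "b" (length 1)

1


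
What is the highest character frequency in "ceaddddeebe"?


Input: ceaddddeebe
Character counts:
  'a': 1
  'b': 1
  'c': 1
  'd': 4
  'e': 4
Maximum frequency: 4

4


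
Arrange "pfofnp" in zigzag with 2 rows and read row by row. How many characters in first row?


Zigzag "pfofnp" into 2 rows:
Placing characters:
  'p' => row 0
  'f' => row 1
  'o' => row 0
  'f' => row 1
  'n' => row 0
  'p' => row 1
Rows:
  Row 0: "pon"
  Row 1: "ffp"
First row length: 3

3


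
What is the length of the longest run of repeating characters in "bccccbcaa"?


Input: "bccccbcaa"
Scanning for longest run:
  Position 1 ('c'): new char, reset run to 1
  Position 2 ('c'): continues run of 'c', length=2
  Position 3 ('c'): continues run of 'c', length=3
  Position 4 ('c'): continues run of 'c', length=4
  Position 5 ('b'): new char, reset run to 1
  Position 6 ('c'): new char, reset run to 1
  Position 7 ('a'): new char, reset run to 1
  Position 8 ('a'): continues run of 'a', length=2
Longest run: 'c' with length 4

4


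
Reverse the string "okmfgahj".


Input: okmfgahj
Reading characters right to left:
  Position 7: 'j'
  Position 6: 'h'
  Position 5: 'a'
  Position 4: 'g'
  Position 3: 'f'
  Position 2: 'm'
  Position 1: 'k'
  Position 0: 'o'
Reversed: jhagfmko

jhagfmko


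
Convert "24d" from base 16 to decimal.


Input: "24d" in base 16
Positional expansion:
  Digit '2' (value 2) x 16^2 = 512
  Digit '4' (value 4) x 16^1 = 64
  Digit 'd' (value 13) x 16^0 = 13
Sum = 589

589


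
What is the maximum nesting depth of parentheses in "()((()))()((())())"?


Input: "()((()))()((())())"
Tracking depth:
  Position 0 '(': depth becomes 1
  Position 1 ')': depth becomes 0
  Position 2 '(': depth becomes 1
  Position 3 '(': depth becomes 2
  Position 4 '(': depth becomes 3
  Position 5 ')': depth becomes 2
  Position 6 ')': depth becomes 1
  Position 7 ')': depth becomes 0
  Position 8 '(': depth becomes 1
  Position 9 ')': depth becomes 0
  Position 10 '(': depth becomes 1
  Position 11 '(': depth becomes 2
  Position 12 '(': depth becomes 3
  Position 13 ')': depth becomes 2
  Position 14 ')': depth becomes 1
  Position 15 '(': depth becomes 2
  Position 16 ')': depth becomes 1
  Position 17 ')': depth becomes 0
Maximum depth reached: 3

3


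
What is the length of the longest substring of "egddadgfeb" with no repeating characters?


Input: "egddadgfeb"
Sliding window (track last position of each char):
  Position 0 ('e'): window [0,0] length 1 -- new best
  Position 1 ('g'): window [0,1] length 2 -- new best
  Position 2 ('d'): window [0,2] length 3 -- new best
  Position 3 ('d'): repeat (last at 2), move window start to 3
  Position 3 ('d'): window [3,3] length 1
  Position 4 ('a'): window [3,4] length 2
  Position 5 ('d'): repeat (last at 3), move window start to 4
  Position 5 ('d'): window [4,5] length 2
  Position 6 ('g'): window [4,6] length 3
  Position 7 ('f'): window [4,7] length 4 -- new best
  Position 8 ('e'): window [4,8] length 5 -- new best
  Position 9 ('b'): window [4,9] length 6 -- new best
Longest substring with no repeats: "adgfeb" with length 6

6


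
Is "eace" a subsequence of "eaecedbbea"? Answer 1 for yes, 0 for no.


Check if "eace" is a subsequence of "eaecedbbea"
Greedy scan:
  Position 0 ('e'): matches sub[0] = 'e'
  Position 1 ('a'): matches sub[1] = 'a'
  Position 2 ('e'): no match needed
  Position 3 ('c'): matches sub[2] = 'c'
  Position 4 ('e'): matches sub[3] = 'e'
  Position 5 ('d'): no match needed
  Position 6 ('b'): no match needed
  Position 7 ('b'): no match needed
  Position 8 ('e'): no match needed
  Position 9 ('a'): no match needed
All 4 characters matched => is a subsequence

1


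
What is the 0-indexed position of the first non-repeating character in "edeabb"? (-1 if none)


Input: edeabb
Character frequencies:
  'a': 1
  'b': 2
  'd': 1
  'e': 2
Scanning left to right for freq == 1:
  Position 0 ('e'): freq=2, skip
  Position 1 ('d'): unique! => answer = 1

1


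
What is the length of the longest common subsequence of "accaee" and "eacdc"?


LCS of "accaee" and "eacdc"
DP table:
           e    a    c    d    c
      0    0    0    0    0    0
  a   0    0    1    1    1    1
  c   0    0    1    2    2    2
  c   0    0    1    2    2    3
  a   0    0    1    2    2    3
  e   0    1    1    2    2    3
  e   0    1    1    2    2    3
LCS length = dp[6][5] = 3

3


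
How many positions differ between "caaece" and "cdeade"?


Comparing "caaece" and "cdeade" position by position:
  Position 0: 'c' vs 'c' => same
  Position 1: 'a' vs 'd' => DIFFER
  Position 2: 'a' vs 'e' => DIFFER
  Position 3: 'e' vs 'a' => DIFFER
  Position 4: 'c' vs 'd' => DIFFER
  Position 5: 'e' vs 'e' => same
Positions that differ: 4

4


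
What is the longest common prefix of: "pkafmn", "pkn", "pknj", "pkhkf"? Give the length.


Words: pkafmn, pkn, pknj, pkhkf
  Position 0: all 'p' => match
  Position 1: all 'k' => match
  Position 2: ('a', 'n', 'n', 'h') => mismatch, stop
LCP = "pk" (length 2)

2


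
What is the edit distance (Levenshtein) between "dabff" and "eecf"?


Computing edit distance: "dabff" -> "eecf"
DP table:
           e    e    c    f
      0    1    2    3    4
  d   1    1    2    3    4
  a   2    2    2    3    4
  b   3    3    3    3    4
  f   4    4    4    4    3
  f   5    5    5    5    4
Edit distance = dp[5][4] = 4

4


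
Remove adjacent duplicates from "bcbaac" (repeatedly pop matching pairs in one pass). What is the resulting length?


Input: bcbaac
Stack-based adjacent duplicate removal:
  Read 'b': push. Stack: b
  Read 'c': push. Stack: bc
  Read 'b': push. Stack: bcb
  Read 'a': push. Stack: bcba
  Read 'a': matches stack top 'a' => pop. Stack: bcb
  Read 'c': push. Stack: bcbc
Final stack: "bcbc" (length 4)

4


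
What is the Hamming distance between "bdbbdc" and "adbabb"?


Comparing "bdbbdc" and "adbabb" position by position:
  Position 0: 'b' vs 'a' => differ
  Position 1: 'd' vs 'd' => same
  Position 2: 'b' vs 'b' => same
  Position 3: 'b' vs 'a' => differ
  Position 4: 'd' vs 'b' => differ
  Position 5: 'c' vs 'b' => differ
Total differences (Hamming distance): 4

4


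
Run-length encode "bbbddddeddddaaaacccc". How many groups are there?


Input: bbbddddeddddaaaacccc
Scanning for consecutive runs:
  Group 1: 'b' x 3 (positions 0-2)
  Group 2: 'd' x 4 (positions 3-6)
  Group 3: 'e' x 1 (positions 7-7)
  Group 4: 'd' x 4 (positions 8-11)
  Group 5: 'a' x 4 (positions 12-15)
  Group 6: 'c' x 4 (positions 16-19)
Total groups: 6

6


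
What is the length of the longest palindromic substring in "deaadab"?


Input: "deaadab"
Checking substrings for palindromes:
  [3:6] "ada" (len 3) => palindrome
  [2:4] "aa" (len 2) => palindrome
Longest palindromic substring: "ada" with length 3

3


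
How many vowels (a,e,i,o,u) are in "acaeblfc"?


Input: acaeblfc
Checking each character:
  'a' at position 0: vowel (running total: 1)
  'c' at position 1: consonant
  'a' at position 2: vowel (running total: 2)
  'e' at position 3: vowel (running total: 3)
  'b' at position 4: consonant
  'l' at position 5: consonant
  'f' at position 6: consonant
  'c' at position 7: consonant
Total vowels: 3

3


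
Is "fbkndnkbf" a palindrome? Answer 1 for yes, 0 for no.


Input: fbkndnkbf
Reversed: fbkndnkbf
  Compare pos 0 ('f') with pos 8 ('f'): match
  Compare pos 1 ('b') with pos 7 ('b'): match
  Compare pos 2 ('k') with pos 6 ('k'): match
  Compare pos 3 ('n') with pos 5 ('n'): match
Result: palindrome

1


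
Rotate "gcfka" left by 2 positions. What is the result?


Input: "gcfka", rotate left by 2
First 2 characters: "gc"
Remaining characters: "fka"
Concatenate remaining + first: "fka" + "gc" = "fkagc"

fkagc


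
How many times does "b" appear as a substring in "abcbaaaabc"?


Searching for "b" in "abcbaaaabc"
Scanning each position:
  Position 0: "a" => no
  Position 1: "b" => MATCH
  Position 2: "c" => no
  Position 3: "b" => MATCH
  Position 4: "a" => no
  Position 5: "a" => no
  Position 6: "a" => no
  Position 7: "a" => no
  Position 8: "b" => MATCH
  Position 9: "c" => no
Total occurrences: 3

3


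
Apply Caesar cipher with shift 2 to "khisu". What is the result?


Caesar cipher: shift "khisu" by 2
  'k' (pos 10) + 2 = pos 12 = 'm'
  'h' (pos 7) + 2 = pos 9 = 'j'
  'i' (pos 8) + 2 = pos 10 = 'k'
  's' (pos 18) + 2 = pos 20 = 'u'
  'u' (pos 20) + 2 = pos 22 = 'w'
Result: mjkuw

mjkuw


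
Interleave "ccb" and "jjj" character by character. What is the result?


Interleaving "ccb" and "jjj":
  Position 0: 'c' from first, 'j' from second => "cj"
  Position 1: 'c' from first, 'j' from second => "cj"
  Position 2: 'b' from first, 'j' from second => "bj"
Result: cjcjbj

cjcjbj


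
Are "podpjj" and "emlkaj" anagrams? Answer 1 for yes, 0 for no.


Strings: "podpjj", "emlkaj"
Sorted first:  djjopp
Sorted second: aejklm
Differ at position 0: 'd' vs 'a' => not anagrams

0


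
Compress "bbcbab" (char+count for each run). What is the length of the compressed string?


Input: bbcbab
Runs:
  'b' x 2 => "b2"
  'c' x 1 => "c1"
  'b' x 1 => "b1"
  'a' x 1 => "a1"
  'b' x 1 => "b1"
Compressed: "b2c1b1a1b1"
Compressed length: 10

10


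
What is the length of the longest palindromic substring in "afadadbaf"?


Input: "afadadbaf"
Checking substrings for palindromes:
  [0:3] "afa" (len 3) => palindrome
  [2:5] "ada" (len 3) => palindrome
  [3:6] "dad" (len 3) => palindrome
Longest palindromic substring: "afa" with length 3

3


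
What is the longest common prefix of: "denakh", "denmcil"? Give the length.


Words: denakh, denmcil
  Position 0: all 'd' => match
  Position 1: all 'e' => match
  Position 2: all 'n' => match
  Position 3: ('a', 'm') => mismatch, stop
LCP = "den" (length 3)

3


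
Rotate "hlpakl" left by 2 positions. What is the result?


Input: "hlpakl", rotate left by 2
First 2 characters: "hl"
Remaining characters: "pakl"
Concatenate remaining + first: "pakl" + "hl" = "paklhl"

paklhl


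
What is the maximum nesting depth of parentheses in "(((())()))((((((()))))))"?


Input: "(((())()))((((((()))))))"
Tracking depth:
  Position 0 '(': depth becomes 1
  Position 1 '(': depth becomes 2
  Position 2 '(': depth becomes 3
  Position 3 '(': depth becomes 4
  Position 4 ')': depth becomes 3
  Position 5 ')': depth becomes 2
  Position 6 '(': depth becomes 3
  Position 7 ')': depth becomes 2
  Position 8 ')': depth becomes 1
  Position 9 ')': depth becomes 0
  Position 10 '(': depth becomes 1
  Position 11 '(': depth becomes 2
  Position 12 '(': depth becomes 3
  Position 13 '(': depth becomes 4
  Position 14 '(': depth becomes 5
  Position 15 '(': depth becomes 6
  Position 16 '(': depth becomes 7
  Position 17 ')': depth becomes 6
  Position 18 ')': depth becomes 5
  Position 19 ')': depth becomes 4
  Position 20 ')': depth becomes 3
  Position 21 ')': depth becomes 2
  Position 22 ')': depth becomes 1
  Position 23 ')': depth becomes 0
Maximum depth reached: 7

7


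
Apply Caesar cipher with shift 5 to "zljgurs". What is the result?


Caesar cipher: shift "zljgurs" by 5
  'z' (pos 25) + 5 = pos 4 = 'e'
  'l' (pos 11) + 5 = pos 16 = 'q'
  'j' (pos 9) + 5 = pos 14 = 'o'
  'g' (pos 6) + 5 = pos 11 = 'l'
  'u' (pos 20) + 5 = pos 25 = 'z'
  'r' (pos 17) + 5 = pos 22 = 'w'
  's' (pos 18) + 5 = pos 23 = 'x'
Result: eqolzwx

eqolzwx


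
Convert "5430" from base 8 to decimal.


Input: "5430" in base 8
Positional expansion:
  Digit '5' (value 5) x 8^3 = 2560
  Digit '4' (value 4) x 8^2 = 256
  Digit '3' (value 3) x 8^1 = 24
  Digit '0' (value 0) x 8^0 = 0
Sum = 2840

2840


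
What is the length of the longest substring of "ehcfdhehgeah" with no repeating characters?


Input: "ehcfdhehgeah"
Sliding window (track last position of each char):
  Position 0 ('e'): window [0,0] length 1 -- new best
  Position 1 ('h'): window [0,1] length 2 -- new best
  Position 2 ('c'): window [0,2] length 3 -- new best
  Position 3 ('f'): window [0,3] length 4 -- new best
  Position 4 ('d'): window [0,4] length 5 -- new best
  Position 5 ('h'): repeat (last at 1), move window start to 2
  Position 5 ('h'): window [2,5] length 4
  Position 6 ('e'): window [2,6] length 5
  Position 7 ('h'): repeat (last at 5), move window start to 6
  Position 7 ('h'): window [6,7] length 2
  Position 8 ('g'): window [6,8] length 3
  Position 9 ('e'): repeat (last at 6), move window start to 7
  Position 9 ('e'): window [7,9] length 3
  Position 10 ('a'): window [7,10] length 4
  Position 11 ('h'): repeat (last at 7), move window start to 8
  Position 11 ('h'): window [8,11] length 4
Longest substring with no repeats: "ehcfd" with length 5

5


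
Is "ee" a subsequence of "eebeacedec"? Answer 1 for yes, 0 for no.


Check if "ee" is a subsequence of "eebeacedec"
Greedy scan:
  Position 0 ('e'): matches sub[0] = 'e'
  Position 1 ('e'): matches sub[1] = 'e'
  Position 2 ('b'): no match needed
  Position 3 ('e'): no match needed
  Position 4 ('a'): no match needed
  Position 5 ('c'): no match needed
  Position 6 ('e'): no match needed
  Position 7 ('d'): no match needed
  Position 8 ('e'): no match needed
  Position 9 ('c'): no match needed
All 2 characters matched => is a subsequence

1


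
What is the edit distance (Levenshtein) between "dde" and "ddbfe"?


Computing edit distance: "dde" -> "ddbfe"
DP table:
           d    d    b    f    e
      0    1    2    3    4    5
  d   1    0    1    2    3    4
  d   2    1    0    1    2    3
  e   3    2    1    1    2    2
Edit distance = dp[3][5] = 2

2


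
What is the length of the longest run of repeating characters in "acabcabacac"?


Input: "acabcabacac"
Scanning for longest run:
  Position 1 ('c'): new char, reset run to 1
  Position 2 ('a'): new char, reset run to 1
  Position 3 ('b'): new char, reset run to 1
  Position 4 ('c'): new char, reset run to 1
  Position 5 ('a'): new char, reset run to 1
  Position 6 ('b'): new char, reset run to 1
  Position 7 ('a'): new char, reset run to 1
  Position 8 ('c'): new char, reset run to 1
  Position 9 ('a'): new char, reset run to 1
  Position 10 ('c'): new char, reset run to 1
Longest run: 'a' with length 1

1


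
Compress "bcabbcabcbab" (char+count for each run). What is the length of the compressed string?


Input: bcabbcabcbab
Runs:
  'b' x 1 => "b1"
  'c' x 1 => "c1"
  'a' x 1 => "a1"
  'b' x 2 => "b2"
  'c' x 1 => "c1"
  'a' x 1 => "a1"
  'b' x 1 => "b1"
  'c' x 1 => "c1"
  'b' x 1 => "b1"
  'a' x 1 => "a1"
  'b' x 1 => "b1"
Compressed: "b1c1a1b2c1a1b1c1b1a1b1"
Compressed length: 22

22


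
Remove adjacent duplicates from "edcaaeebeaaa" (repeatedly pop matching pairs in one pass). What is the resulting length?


Input: edcaaeebeaaa
Stack-based adjacent duplicate removal:
  Read 'e': push. Stack: e
  Read 'd': push. Stack: ed
  Read 'c': push. Stack: edc
  Read 'a': push. Stack: edca
  Read 'a': matches stack top 'a' => pop. Stack: edc
  Read 'e': push. Stack: edce
  Read 'e': matches stack top 'e' => pop. Stack: edc
  Read 'b': push. Stack: edcb
  Read 'e': push. Stack: edcbe
  Read 'a': push. Stack: edcbea
  Read 'a': matches stack top 'a' => pop. Stack: edcbe
  Read 'a': push. Stack: edcbea
Final stack: "edcbea" (length 6)

6


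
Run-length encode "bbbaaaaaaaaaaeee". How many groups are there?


Input: bbbaaaaaaaaaaeee
Scanning for consecutive runs:
  Group 1: 'b' x 3 (positions 0-2)
  Group 2: 'a' x 10 (positions 3-12)
  Group 3: 'e' x 3 (positions 13-15)
Total groups: 3

3


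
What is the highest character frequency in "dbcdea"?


Input: dbcdea
Character counts:
  'a': 1
  'b': 1
  'c': 1
  'd': 2
  'e': 1
Maximum frequency: 2

2


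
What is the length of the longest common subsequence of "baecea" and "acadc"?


LCS of "baecea" and "acadc"
DP table:
           a    c    a    d    c
      0    0    0    0    0    0
  b   0    0    0    0    0    0
  a   0    1    1    1    1    1
  e   0    1    1    1    1    1
  c   0    1    2    2    2    2
  e   0    1    2    2    2    2
  a   0    1    2    3    3    3
LCS length = dp[6][5] = 3

3


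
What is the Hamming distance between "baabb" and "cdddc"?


Comparing "baabb" and "cdddc" position by position:
  Position 0: 'b' vs 'c' => differ
  Position 1: 'a' vs 'd' => differ
  Position 2: 'a' vs 'd' => differ
  Position 3: 'b' vs 'd' => differ
  Position 4: 'b' vs 'c' => differ
Total differences (Hamming distance): 5

5


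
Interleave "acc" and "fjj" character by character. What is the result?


Interleaving "acc" and "fjj":
  Position 0: 'a' from first, 'f' from second => "af"
  Position 1: 'c' from first, 'j' from second => "cj"
  Position 2: 'c' from first, 'j' from second => "cj"
Result: afcjcj

afcjcj


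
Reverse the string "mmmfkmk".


Input: mmmfkmk
Reading characters right to left:
  Position 6: 'k'
  Position 5: 'm'
  Position 4: 'k'
  Position 3: 'f'
  Position 2: 'm'
  Position 1: 'm'
  Position 0: 'm'
Reversed: kmkfmmm

kmkfmmm


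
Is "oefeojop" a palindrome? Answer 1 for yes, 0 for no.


Input: oefeojop
Reversed: pojoefeo
  Compare pos 0 ('o') with pos 7 ('p'): MISMATCH
  Compare pos 1 ('e') with pos 6 ('o'): MISMATCH
  Compare pos 2 ('f') with pos 5 ('j'): MISMATCH
  Compare pos 3 ('e') with pos 4 ('o'): MISMATCH
Result: not a palindrome

0


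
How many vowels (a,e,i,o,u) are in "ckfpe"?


Input: ckfpe
Checking each character:
  'c' at position 0: consonant
  'k' at position 1: consonant
  'f' at position 2: consonant
  'p' at position 3: consonant
  'e' at position 4: vowel (running total: 1)
Total vowels: 1

1


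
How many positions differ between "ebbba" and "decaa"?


Comparing "ebbba" and "decaa" position by position:
  Position 0: 'e' vs 'd' => DIFFER
  Position 1: 'b' vs 'e' => DIFFER
  Position 2: 'b' vs 'c' => DIFFER
  Position 3: 'b' vs 'a' => DIFFER
  Position 4: 'a' vs 'a' => same
Positions that differ: 4

4


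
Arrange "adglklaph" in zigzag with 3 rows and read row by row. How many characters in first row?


Zigzag "adglklaph" into 3 rows:
Placing characters:
  'a' => row 0
  'd' => row 1
  'g' => row 2
  'l' => row 1
  'k' => row 0
  'l' => row 1
  'a' => row 2
  'p' => row 1
  'h' => row 0
Rows:
  Row 0: "akh"
  Row 1: "dllp"
  Row 2: "ga"
First row length: 3

3


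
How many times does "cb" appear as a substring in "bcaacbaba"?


Searching for "cb" in "bcaacbaba"
Scanning each position:
  Position 0: "bc" => no
  Position 1: "ca" => no
  Position 2: "aa" => no
  Position 3: "ac" => no
  Position 4: "cb" => MATCH
  Position 5: "ba" => no
  Position 6: "ab" => no
  Position 7: "ba" => no
Total occurrences: 1

1


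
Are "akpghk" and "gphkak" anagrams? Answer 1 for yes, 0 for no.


Strings: "akpghk", "gphkak"
Sorted first:  aghkkp
Sorted second: aghkkp
Sorted forms match => anagrams

1


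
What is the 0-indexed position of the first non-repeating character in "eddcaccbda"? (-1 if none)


Input: eddcaccbda
Character frequencies:
  'a': 2
  'b': 1
  'c': 3
  'd': 3
  'e': 1
Scanning left to right for freq == 1:
  Position 0 ('e'): unique! => answer = 0

0


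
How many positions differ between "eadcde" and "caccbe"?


Comparing "eadcde" and "caccbe" position by position:
  Position 0: 'e' vs 'c' => DIFFER
  Position 1: 'a' vs 'a' => same
  Position 2: 'd' vs 'c' => DIFFER
  Position 3: 'c' vs 'c' => same
  Position 4: 'd' vs 'b' => DIFFER
  Position 5: 'e' vs 'e' => same
Positions that differ: 3

3


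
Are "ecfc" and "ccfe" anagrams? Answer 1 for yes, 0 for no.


Strings: "ecfc", "ccfe"
Sorted first:  ccef
Sorted second: ccef
Sorted forms match => anagrams

1


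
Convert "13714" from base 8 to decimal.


Input: "13714" in base 8
Positional expansion:
  Digit '1' (value 1) x 8^4 = 4096
  Digit '3' (value 3) x 8^3 = 1536
  Digit '7' (value 7) x 8^2 = 448
  Digit '1' (value 1) x 8^1 = 8
  Digit '4' (value 4) x 8^0 = 4
Sum = 6092

6092


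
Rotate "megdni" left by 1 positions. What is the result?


Input: "megdni", rotate left by 1
First 1 characters: "m"
Remaining characters: "egdni"
Concatenate remaining + first: "egdni" + "m" = "egdnim"

egdnim


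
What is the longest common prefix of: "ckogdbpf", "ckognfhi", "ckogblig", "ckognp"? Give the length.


Words: ckogdbpf, ckognfhi, ckogblig, ckognp
  Position 0: all 'c' => match
  Position 1: all 'k' => match
  Position 2: all 'o' => match
  Position 3: all 'g' => match
  Position 4: ('d', 'n', 'b', 'n') => mismatch, stop
LCP = "ckog" (length 4)

4


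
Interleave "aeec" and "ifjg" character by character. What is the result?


Interleaving "aeec" and "ifjg":
  Position 0: 'a' from first, 'i' from second => "ai"
  Position 1: 'e' from first, 'f' from second => "ef"
  Position 2: 'e' from first, 'j' from second => "ej"
  Position 3: 'c' from first, 'g' from second => "cg"
Result: aiefejcg

aiefejcg


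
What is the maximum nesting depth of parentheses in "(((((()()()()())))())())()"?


Input: "(((((()()()()())))())())()"
Tracking depth:
  Position 0 '(': depth becomes 1
  Position 1 '(': depth becomes 2
  Position 2 '(': depth becomes 3
  Position 3 '(': depth becomes 4
  Position 4 '(': depth becomes 5
  Position 5 '(': depth becomes 6
  Position 6 ')': depth becomes 5
  Position 7 '(': depth becomes 6
  Position 8 ')': depth becomes 5
  Position 9 '(': depth becomes 6
  Position 10 ')': depth becomes 5
  Position 11 '(': depth becomes 6
  Position 12 ')': depth becomes 5
  Position 13 '(': depth becomes 6
  Position 14 ')': depth becomes 5
  Position 15 ')': depth becomes 4
  Position 16 ')': depth becomes 3
  Position 17 ')': depth becomes 2
  Position 18 '(': depth becomes 3
  Position 19 ')': depth becomes 2
  Position 20 ')': depth becomes 1
  Position 21 '(': depth becomes 2
  Position 22 ')': depth becomes 1
  Position 23 ')': depth becomes 0
  Position 24 '(': depth becomes 1
  Position 25 ')': depth becomes 0
Maximum depth reached: 6

6


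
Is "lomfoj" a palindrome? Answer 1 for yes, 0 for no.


Input: lomfoj
Reversed: jofmol
  Compare pos 0 ('l') with pos 5 ('j'): MISMATCH
  Compare pos 1 ('o') with pos 4 ('o'): match
  Compare pos 2 ('m') with pos 3 ('f'): MISMATCH
Result: not a palindrome

0


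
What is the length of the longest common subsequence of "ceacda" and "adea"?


LCS of "ceacda" and "adea"
DP table:
           a    d    e    a
      0    0    0    0    0
  c   0    0    0    0    0
  e   0    0    0    1    1
  a   0    1    1    1    2
  c   0    1    1    1    2
  d   0    1    2    2    2
  a   0    1    2    2    3
LCS length = dp[6][4] = 3

3


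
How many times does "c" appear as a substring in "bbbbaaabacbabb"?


Searching for "c" in "bbbbaaabacbabb"
Scanning each position:
  Position 0: "b" => no
  Position 1: "b" => no
  Position 2: "b" => no
  Position 3: "b" => no
  Position 4: "a" => no
  Position 5: "a" => no
  Position 6: "a" => no
  Position 7: "b" => no
  Position 8: "a" => no
  Position 9: "c" => MATCH
  Position 10: "b" => no
  Position 11: "a" => no
  Position 12: "b" => no
  Position 13: "b" => no
Total occurrences: 1

1


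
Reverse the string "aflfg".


Input: aflfg
Reading characters right to left:
  Position 4: 'g'
  Position 3: 'f'
  Position 2: 'l'
  Position 1: 'f'
  Position 0: 'a'
Reversed: gflfa

gflfa


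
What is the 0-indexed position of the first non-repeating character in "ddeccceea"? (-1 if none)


Input: ddeccceea
Character frequencies:
  'a': 1
  'c': 3
  'd': 2
  'e': 3
Scanning left to right for freq == 1:
  Position 0 ('d'): freq=2, skip
  Position 1 ('d'): freq=2, skip
  Position 2 ('e'): freq=3, skip
  Position 3 ('c'): freq=3, skip
  Position 4 ('c'): freq=3, skip
  Position 5 ('c'): freq=3, skip
  Position 6 ('e'): freq=3, skip
  Position 7 ('e'): freq=3, skip
  Position 8 ('a'): unique! => answer = 8

8


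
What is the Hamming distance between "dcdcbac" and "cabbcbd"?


Comparing "dcdcbac" and "cabbcbd" position by position:
  Position 0: 'd' vs 'c' => differ
  Position 1: 'c' vs 'a' => differ
  Position 2: 'd' vs 'b' => differ
  Position 3: 'c' vs 'b' => differ
  Position 4: 'b' vs 'c' => differ
  Position 5: 'a' vs 'b' => differ
  Position 6: 'c' vs 'd' => differ
Total differences (Hamming distance): 7

7


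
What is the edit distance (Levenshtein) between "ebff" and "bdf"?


Computing edit distance: "ebff" -> "bdf"
DP table:
           b    d    f
      0    1    2    3
  e   1    1    2    3
  b   2    1    2    3
  f   3    2    2    2
  f   4    3    3    2
Edit distance = dp[4][3] = 2

2


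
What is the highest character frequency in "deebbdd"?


Input: deebbdd
Character counts:
  'b': 2
  'd': 3
  'e': 2
Maximum frequency: 3

3


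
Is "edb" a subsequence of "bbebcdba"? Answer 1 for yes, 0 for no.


Check if "edb" is a subsequence of "bbebcdba"
Greedy scan:
  Position 0 ('b'): no match needed
  Position 1 ('b'): no match needed
  Position 2 ('e'): matches sub[0] = 'e'
  Position 3 ('b'): no match needed
  Position 4 ('c'): no match needed
  Position 5 ('d'): matches sub[1] = 'd'
  Position 6 ('b'): matches sub[2] = 'b'
  Position 7 ('a'): no match needed
All 3 characters matched => is a subsequence

1


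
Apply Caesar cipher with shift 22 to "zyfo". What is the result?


Caesar cipher: shift "zyfo" by 22
  'z' (pos 25) + 22 = pos 21 = 'v'
  'y' (pos 24) + 22 = pos 20 = 'u'
  'f' (pos 5) + 22 = pos 1 = 'b'
  'o' (pos 14) + 22 = pos 10 = 'k'
Result: vubk

vubk


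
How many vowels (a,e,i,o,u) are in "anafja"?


Input: anafja
Checking each character:
  'a' at position 0: vowel (running total: 1)
  'n' at position 1: consonant
  'a' at position 2: vowel (running total: 2)
  'f' at position 3: consonant
  'j' at position 4: consonant
  'a' at position 5: vowel (running total: 3)
Total vowels: 3

3


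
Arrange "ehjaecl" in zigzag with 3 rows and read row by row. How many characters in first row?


Zigzag "ehjaecl" into 3 rows:
Placing characters:
  'e' => row 0
  'h' => row 1
  'j' => row 2
  'a' => row 1
  'e' => row 0
  'c' => row 1
  'l' => row 2
Rows:
  Row 0: "ee"
  Row 1: "hac"
  Row 2: "jl"
First row length: 2

2


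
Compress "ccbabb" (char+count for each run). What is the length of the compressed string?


Input: ccbabb
Runs:
  'c' x 2 => "c2"
  'b' x 1 => "b1"
  'a' x 1 => "a1"
  'b' x 2 => "b2"
Compressed: "c2b1a1b2"
Compressed length: 8

8


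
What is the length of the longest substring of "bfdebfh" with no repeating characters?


Input: "bfdebfh"
Sliding window (track last position of each char):
  Position 0 ('b'): window [0,0] length 1 -- new best
  Position 1 ('f'): window [0,1] length 2 -- new best
  Position 2 ('d'): window [0,2] length 3 -- new best
  Position 3 ('e'): window [0,3] length 4 -- new best
  Position 4 ('b'): repeat (last at 0), move window start to 1
  Position 4 ('b'): window [1,4] length 4
  Position 5 ('f'): repeat (last at 1), move window start to 2
  Position 5 ('f'): window [2,5] length 4
  Position 6 ('h'): window [2,6] length 5 -- new best
Longest substring with no repeats: "debfh" with length 5

5
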